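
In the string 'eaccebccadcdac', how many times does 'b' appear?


Scanning 'eaccebccadcdac' for 'b':
  Position 5: 'b' -> MATCH (count: 1)
Total occurrences of 'b': 1

1


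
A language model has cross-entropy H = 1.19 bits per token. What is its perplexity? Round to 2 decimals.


Perplexity formula: PP = 2^H
H = 1.19
PP = 2^1.19
Decompose: 2^1.19 = 2^1 * 2^0.19
2^1 = 2, 2^0.19 ~ 1.1407637
PP ~ 2 * 1.1407637 = 2.2815274
Rounded to 2 decimals: 2.28

2.28


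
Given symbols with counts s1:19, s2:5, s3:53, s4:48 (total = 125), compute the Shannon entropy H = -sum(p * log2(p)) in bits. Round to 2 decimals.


Computing entropy H = -sum(p_i * log2(p_i)):
  s1: p = 19/125 = 0.1520, -p*log2(p) = 0.4131
  s2: p = 5/125 = 0.0400, -p*log2(p) = 0.1858
  s3: p = 53/125 = 0.4240, -p*log2(p) = 0.5249
  s4: p = 48/125 = 0.3840, -p*log2(p) = 0.5302
H = sum of terms = 1.6540
Rounded to 2 decimals: 1.65

1.65


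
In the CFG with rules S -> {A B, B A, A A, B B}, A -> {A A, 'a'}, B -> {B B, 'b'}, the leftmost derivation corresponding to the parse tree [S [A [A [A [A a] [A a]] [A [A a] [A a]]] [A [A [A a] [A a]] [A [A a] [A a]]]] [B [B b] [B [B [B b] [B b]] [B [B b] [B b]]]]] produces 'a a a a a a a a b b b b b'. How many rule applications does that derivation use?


Every bracketed nonterminal node [X ...] in the tree is produced by exactly one rule application.
Reading the tree off as a leftmost derivation:
  Step 1: S  =>  A B   (applied S -> A B)
  Step 2: A B  =>  A A B   (applied A -> A A)
  Step 3: A A B  =>  A A A B   (applied A -> A A)
  Step 4: A A A B  =>  A A A A B   (applied A -> A A)
  Step 5: A A A A B  =>  a A A A B   (applied A -> a)
  Step 6: a A A A B  =>  a a A A B   (applied A -> a)
  Step 7: a a A A B  =>  a a A A A B   (applied A -> A A)
  Step 8: a a A A A B  =>  a a a A A B   (applied A -> a)
  Step 9: a a a A A B  =>  a a a a A B   (applied A -> a)
  Step 10: a a a a A B  =>  a a a a A A B   (applied A -> A A)
  Step 11: a a a a A A B  =>  a a a a A A A B   (applied A -> A A)
  Step 12: a a a a A A A B  =>  a a a a a A A B   (applied A -> a)
  Step 13: a a a a a A A B  =>  a a a a a a A B   (applied A -> a)
  Step 14: a a a a a a A B  =>  a a a a a a A A B   (applied A -> A A)
  Step 15: a a a a a a A A B  =>  a a a a a a a A B   (applied A -> a)
  Step 16: a a a a a a a A B  =>  a a a a a a a a B   (applied A -> a)
  Step 17: a a a a a a a a B  =>  a a a a a a a a B B   (applied B -> B B)
  Step 18: a a a a a a a a B B  =>  a a a a a a a a b B   (applied B -> b)
  Step 19: a a a a a a a a b B  =>  a a a a a a a a b B B   (applied B -> B B)
  Step 20: a a a a a a a a b B B  =>  a a a a a a a a b B B B   (applied B -> B B)
  Step 21: a a a a a a a a b B B B  =>  a a a a a a a a b b B B   (applied B -> b)
  Step 22: a a a a a a a a b b B B  =>  a a a a a a a a b b b B   (applied B -> b)
  Step 23: a a a a a a a a b b b B  =>  a a a a a a a a b b b B B   (applied B -> B B)
  Step 24: a a a a a a a a b b b B B  =>  a a a a a a a a b b b b B   (applied B -> b)
  Step 25: a a a a a a a a b b b b B  =>  a a a a a a a a b b b b b   (applied B -> b)
Final yield: a a a a a a a a b b b b b
Total rewrite steps: 25

25


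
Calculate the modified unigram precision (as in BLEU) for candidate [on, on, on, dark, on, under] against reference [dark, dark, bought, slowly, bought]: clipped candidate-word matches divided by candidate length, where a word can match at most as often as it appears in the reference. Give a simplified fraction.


Reference word counts: {'bought': 2, 'dark': 2, 'slowly': 1}
Checking each candidate word (with clipping):
  'on' -> not in reference -> no match (matches: 0)
  'on' -> not in reference -> no match (matches: 0)
  'on' -> not in reference -> no match (matches: 0)
  'dark' -> in reference (ref count 2, used 1/2) -> match (matches: 1)
  'on' -> not in reference -> no match (matches: 1)
  'under' -> not in reference -> no match (matches: 1)
Clipped matches: 1, Candidate length: 6
Precision = 1/6

1/6


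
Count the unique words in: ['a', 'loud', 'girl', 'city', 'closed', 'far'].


Listing all tokens and tracking unique types:
  Token 1: 'a' -> NEW (unique so far: 1)
  Token 2: 'loud' -> NEW (unique so far: 2)
  Token 3: 'girl' -> NEW (unique so far: 3)
  Token 4: 'city' -> NEW (unique so far: 4)
  Token 5: 'closed' -> NEW (unique so far: 5)
  Token 6: 'far' -> NEW (unique so far: 6)
Unique types: ('a', 'city', 'closed', 'far', 'girl', 'loud')
Vocabulary size: 6

6


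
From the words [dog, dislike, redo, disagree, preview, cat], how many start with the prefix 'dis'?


Checking each word for prefix 'dis':
  'dog' -> no (count: 0)
  'dislike' -> YES, starts with 'dis' (count: 1)
  'redo' -> no (count: 1)
  'disagree' -> YES, starts with 'dis' (count: 2)
  'preview' -> no (count: 2)
  'cat' -> no (count: 2)
Total with prefix 'dis': 2

2


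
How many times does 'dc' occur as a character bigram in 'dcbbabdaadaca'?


Scanning 'dcbbabdaadaca' for bigram 'dc':
  Position 0: 'dc' -> MATCH
  Position 1: 'cb' -> no
  Position 2: 'bb' -> no
  Position 3: 'ba' -> no
  Position 4: 'ab' -> no
  Position 5: 'bd' -> no
  Position 6: 'da' -> no
  Position 7: 'aa' -> no
  Position 8: 'ad' -> no
  Position 9: 'da' -> no
  Position 10: 'ac' -> no
  Position 11: 'ca' -> no
Total matches: 1

1


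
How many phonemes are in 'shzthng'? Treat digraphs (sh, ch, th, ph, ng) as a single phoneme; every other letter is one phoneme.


Parsing 'shzthng' greedily, digraphs first:
  'sh' -> digraph (1 consonant phoneme) (phonemes so far: 1)
  'z' -> consonant phoneme (phonemes so far: 2)
  'th' -> digraph (1 consonant phoneme) (phonemes so far: 3)
  'ng' -> digraph (1 consonant phoneme) (phonemes so far: 4)
Total phonemes: 4

4


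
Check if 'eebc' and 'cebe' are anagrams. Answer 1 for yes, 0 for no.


Sort characters of 'eebc': 'bcee'
Sort characters of 'cebe': 'bcee'
Sorted forms match -> they ARE anagrams
Result: 1

1


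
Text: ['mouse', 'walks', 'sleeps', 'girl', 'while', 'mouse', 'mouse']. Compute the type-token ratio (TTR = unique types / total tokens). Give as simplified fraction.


Tokens: 7
Unique types: ('girl', 'mouse', 'sleeps', 'walks', 'while') = 5
TTR = 5/7
Already in lowest terms.

5/7


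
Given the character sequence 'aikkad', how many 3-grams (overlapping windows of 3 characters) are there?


String 'aikkad' has length L = 6.
Number of overlapping n-grams = L - n + 1
Substituting: 6 - 3 + 1 = 4

4


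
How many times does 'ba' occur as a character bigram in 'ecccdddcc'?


Scanning 'ecccdddcc' for bigram 'ba':
  Position 0: 'ec' -> no
  Position 1: 'cc' -> no
  Position 2: 'cc' -> no
  Position 3: 'cd' -> no
  Position 4: 'dd' -> no
  Position 5: 'dd' -> no
  Position 6: 'dc' -> no
  Position 7: 'cc' -> no
Total matches: 0

0


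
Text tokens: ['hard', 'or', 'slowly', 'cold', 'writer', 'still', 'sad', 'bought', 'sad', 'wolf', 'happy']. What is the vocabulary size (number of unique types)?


Listing all tokens and tracking unique types:
  Token 1: 'hard' -> NEW (unique so far: 1)
  Token 2: 'or' -> NEW (unique so far: 2)
  Token 3: 'slowly' -> NEW (unique so far: 3)
  Token 4: 'cold' -> NEW (unique so far: 4)
  Token 5: 'writer' -> NEW (unique so far: 5)
  Token 6: 'still' -> NEW (unique so far: 6)
  Token 7: 'sad' -> NEW (unique so far: 7)
  Token 8: 'bought' -> NEW (unique so far: 8)
  Token 9: 'sad' -> duplicate (unique so far: 8)
  Token 10: 'wolf' -> NEW (unique so far: 9)
  Token 11: 'happy' -> NEW (unique so far: 10)
Unique types: ('bought', 'cold', 'happy', 'hard', 'or', 'sad', 'slowly', 'still', 'wolf', 'writer')
Vocabulary size: 10

10


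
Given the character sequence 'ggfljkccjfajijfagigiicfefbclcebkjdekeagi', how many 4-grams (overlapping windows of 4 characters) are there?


String 'ggfljkccjfajijfagigiicfefbclcebkjdekeagi' has length L = 40.
Number of overlapping n-grams = L - n + 1
Substituting: 40 - 4 + 1 = 37

37


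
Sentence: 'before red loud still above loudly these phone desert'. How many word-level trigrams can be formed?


Word trigrams from [9] words:
  Trigram 1: (before red loud)
  Trigram 2: (red loud still)
  Trigram 3: (loud still above)
  Trigram 4: (still above loudly)
  Trigram 5: (above loudly these)
  Trigram 6: (loudly these phone)
  Trigram 7: (these phone desert)
Total word trigrams: 9 - 2 = 7

7


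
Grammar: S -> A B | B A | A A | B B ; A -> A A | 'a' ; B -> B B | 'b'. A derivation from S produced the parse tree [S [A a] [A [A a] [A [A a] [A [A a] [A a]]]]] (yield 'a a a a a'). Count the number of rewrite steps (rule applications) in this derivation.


Every bracketed nonterminal node [X ...] in the tree is produced by exactly one rule application.
Reading the tree off as a leftmost derivation:
  Step 1: S  =>  A A   (applied S -> A A)
  Step 2: A A  =>  a A   (applied A -> a)
  Step 3: a A  =>  a A A   (applied A -> A A)
  Step 4: a A A  =>  a a A   (applied A -> a)
  Step 5: a a A  =>  a a A A   (applied A -> A A)
  Step 6: a a A A  =>  a a a A   (applied A -> a)
  Step 7: a a a A  =>  a a a A A   (applied A -> A A)
  Step 8: a a a A A  =>  a a a a A   (applied A -> a)
  Step 9: a a a a A  =>  a a a a a   (applied A -> a)
Final yield: a a a a a
Total rewrite steps: 9

9


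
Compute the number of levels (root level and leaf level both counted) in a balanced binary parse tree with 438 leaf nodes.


In a balanced binary tree with n leaves the deepest leaf is ceil(log2(n)) edges below the root,
so counting node levels inclusive of root and leaves gives ceil(log2(n)) + 1 levels.
log2(438) = 8.7748
ceil(8.7748) = 9
levels = 9 + 1 = 10

10


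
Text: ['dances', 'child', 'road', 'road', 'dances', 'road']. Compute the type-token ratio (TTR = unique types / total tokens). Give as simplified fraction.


Tokens: 6
Unique types: ('child', 'dances', 'road') = 3
TTR = 3/6
Simplify: divide both by 3 -> 1/2
TTR = 1/2

1/2


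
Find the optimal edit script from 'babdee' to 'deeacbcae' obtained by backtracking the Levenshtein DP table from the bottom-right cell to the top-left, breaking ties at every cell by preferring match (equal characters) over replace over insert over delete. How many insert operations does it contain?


Edit distance = 6. Backtracking from cell (6, 9) with preference match > replace > insert > delete,
then listing the resulting alignment 'babdee' -> 'deeacbcae' left to right:
  Step 1: insert 'd' [insertion #1]
  Step 2: insert 'e' [insertion #2]
  Step 3: replace b->e
  Step 4: keep 'a'
  Step 5: insert 'c' [insertion #3]
  Step 6: keep 'b'
  Step 7: replace d->c
  Step 8: replace e->a
  Step 9: keep 'e'
Total insertions: 3

3


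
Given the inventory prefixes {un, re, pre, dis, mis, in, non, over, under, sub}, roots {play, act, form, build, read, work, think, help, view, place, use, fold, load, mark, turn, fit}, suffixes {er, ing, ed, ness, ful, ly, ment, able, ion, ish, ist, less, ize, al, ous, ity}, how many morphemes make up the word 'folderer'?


Segmenting 'folderer' against the inventory:
  'fold' -> root (morpheme 1)
  'er' -> suffix (morpheme 2)
  'er' -> suffix (morpheme 3)
Total morphemes: 3

3


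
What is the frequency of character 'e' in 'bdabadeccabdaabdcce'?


Scanning 'bdabadeccabdaabdcce' for 'e':
  Position 6: 'e' -> MATCH (count: 1)
  Position 18: 'e' -> MATCH (count: 2)
Total occurrences of 'e': 2

2


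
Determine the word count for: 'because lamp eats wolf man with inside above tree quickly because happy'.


Counting words by splitting on spaces:
  Word 1: 'because'
  Word 2: 'lamp'
  Word 3: 'eats'
  Word 4: 'wolf'
  Word 5: 'man'
  Word 6: 'with'
  Word 7: 'inside'
  Word 8: 'above'
  Word 9: 'tree'
  Word 10: 'quickly'
  Word 11: 'because'
  Word 12: 'happy'
Total words: 12

12


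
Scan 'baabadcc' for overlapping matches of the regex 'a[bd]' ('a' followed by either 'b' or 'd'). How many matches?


Pattern: a[bd] means 'a' followed by either 'b' or 'd'.
Scanning 'baabadcc' position-by-position:
  Pos 0: window 'ba' -> no
  Pos 1: window 'aa' -> no
  Pos 2: window 'ab' -> MATCH
  Pos 3: window 'ba' -> no
  Pos 4: window 'ad' -> MATCH
  Pos 5: window 'dc' -> no
  Pos 6: window 'cc' -> no
  Pos 7: window 'c' -> no
Total matches: 2

2


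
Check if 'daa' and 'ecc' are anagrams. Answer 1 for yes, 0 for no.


Sort characters of 'daa': 'aad'
Sort characters of 'ecc': 'cce'
Sorted forms differ -> they are NOT anagrams
Result: 0

0


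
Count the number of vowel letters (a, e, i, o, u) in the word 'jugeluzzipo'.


Scanning each character of 'jugeluzzipo':
  Position 1: 'j' -> consonant (running count: 0)
  Position 2: 'u' -> vowel (running count: 1)
  Position 3: 'g' -> consonant (running count: 1)
  Position 4: 'e' -> vowel (running count: 2)
  Position 5: 'l' -> consonant (running count: 2)
  Position 6: 'u' -> vowel (running count: 3)
  Position 7: 'z' -> consonant (running count: 3)
  Position 8: 'z' -> consonant (running count: 3)
  Position 9: 'i' -> vowel (running count: 4)
  Position 10: 'p' -> consonant (running count: 4)
  Position 11: 'o' -> vowel (running count: 5)
Total vowels: 5

5


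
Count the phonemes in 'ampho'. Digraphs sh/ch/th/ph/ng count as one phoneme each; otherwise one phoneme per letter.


Parsing 'ampho' greedily, digraphs first:
  'a' -> vowel phoneme (phonemes so far: 1)
  'm' -> consonant phoneme (phonemes so far: 2)
  'ph' -> digraph (1 consonant phoneme) (phonemes so far: 3)
  'o' -> vowel phoneme (phonemes so far: 4)
Total phonemes: 4

4


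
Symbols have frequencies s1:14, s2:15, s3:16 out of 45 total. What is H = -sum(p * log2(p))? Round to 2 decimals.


Computing entropy H = -sum(p_i * log2(p_i)):
  s1: p = 14/45 = 0.3111, -p*log2(p) = 0.5241
  s2: p = 15/45 = 0.3333, -p*log2(p) = 0.5283
  s3: p = 16/45 = 0.3556, -p*log2(p) = 0.5304
H = sum of terms = 1.5828
Rounded to 2 decimals: 1.58

1.58


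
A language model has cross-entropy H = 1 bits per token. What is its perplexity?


Perplexity formula: PP = 2^H
H = 1
PP = 2^1
Steps: 2^1 = 2
PP = 2

2


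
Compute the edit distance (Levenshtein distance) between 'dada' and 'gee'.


Building DP table for s1='dada' (len 4) and s2='gee' (len 3):
       g  e  e
    0  1  2  3
  d 1  1  2  3
  a 2  2  2  3
  d 3  3  3  3
  a 4  4  4  4
Edit distance = dp[4][3] = 4

4


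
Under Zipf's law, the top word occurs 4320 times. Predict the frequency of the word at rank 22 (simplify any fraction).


Zipf's law: freq(rank) = f1 / rank
f1 = 4320, rank = 22
freq = 4320 / 22
GCD(4320, 22) = 2
Simplified: 2160/11

2160/11


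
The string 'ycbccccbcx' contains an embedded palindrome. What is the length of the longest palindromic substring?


Scanning 'ycbccccbcx' for palindromic substrings.
Substring at positions 1-8: 'cbccccbc'.
Check: reverse('cbccccbc') = 'cbccccbc' -> palindrome confirmed.
Neighbouring characters ('y' / 'x') break symmetry, so it cannot extend further.
No longer palindromic substring exists; longest length = 8

8


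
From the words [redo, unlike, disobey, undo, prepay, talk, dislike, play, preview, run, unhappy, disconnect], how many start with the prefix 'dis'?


Checking each word for prefix 'dis':
  'redo' -> no (count: 0)
  'unlike' -> no (count: 0)
  'disobey' -> YES, starts with 'dis' (count: 1)
  'undo' -> no (count: 1)
  'prepay' -> no (count: 1)
  'talk' -> no (count: 1)
  'dislike' -> YES, starts with 'dis' (count: 2)
  'play' -> no (count: 2)
  'preview' -> no (count: 2)
  'run' -> no (count: 2)
  'unhappy' -> no (count: 2)
  'disconnect' -> YES, starts with 'dis' (count: 3)
Total with prefix 'dis': 3

3


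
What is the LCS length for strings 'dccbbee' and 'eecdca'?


DP table for LCS of 'dccbbee' and 'eecdca':
       e  e  c  d  c  a
    0  0  0  0  0  0  0
  d 0  0  0  0  1  1  1
  c 0  0  0  1  1  2  2
  c 0  0  0  1  1  2  2
  b 0  0  0  1  1  2  2
  b 0  0  0  1  1  2  2
  e 0  1  1  1  1  2  2
  e 0  1  2  2  2  2  2
LCS: 'dc'
LCS length = 2

2


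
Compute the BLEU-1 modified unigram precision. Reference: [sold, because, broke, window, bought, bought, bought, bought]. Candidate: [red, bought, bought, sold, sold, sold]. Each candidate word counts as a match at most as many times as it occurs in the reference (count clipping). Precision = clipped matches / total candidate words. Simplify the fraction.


Reference word counts: {'because': 1, 'bought': 4, 'broke': 1, 'sold': 1, 'window': 1}
Checking each candidate word (with clipping):
  'red' -> not in reference -> no match (matches: 0)
  'bought' -> in reference (ref count 4, used 1/4) -> match (matches: 1)
  'bought' -> in reference (ref count 4, used 2/4) -> match (matches: 2)
  'sold' -> in reference (ref count 1, used 1/1) -> match (matches: 3)
  'sold' -> ref count 1 already used up (1/1) -> clipped, no match (matches: 3)
  'sold' -> ref count 1 already used up (1/1) -> clipped, no match (matches: 3)
Clipped matches: 3, Candidate length: 6
Precision = 3/6 = 1/2

1/2


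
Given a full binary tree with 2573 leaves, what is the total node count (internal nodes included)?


Leaf nodes (terminals): 2573
Internal nodes = n - 1 = 2573 - 1 = 2572
Total = leaves + internal = 2573 + 2572 = 5145

5145


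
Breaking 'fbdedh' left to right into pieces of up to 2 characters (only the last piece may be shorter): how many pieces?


'fbdedh' has 6 characters.
Chunking with max size 2:
  Chunk 1: 'fb' (positions 0-1)
  Chunk 2: 'de' (positions 2-3)
  Chunk 3: 'dh' (positions 4-5)
Total chunks: ceil(6 / 2) = 3

3


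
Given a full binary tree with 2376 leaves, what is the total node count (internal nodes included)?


Leaf nodes (terminals): 2376
Internal nodes = n - 1 = 2376 - 1 = 2375
Total = leaves + internal = 2376 + 2375 = 4751

4751


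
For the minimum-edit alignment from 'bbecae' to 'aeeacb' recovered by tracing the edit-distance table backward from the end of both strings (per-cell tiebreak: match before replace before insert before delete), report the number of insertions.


Edit distance = 5. Backtracking from cell (6, 6) with preference match > replace > insert > delete,
then listing the resulting alignment 'bbecae' -> 'aeeacb' left to right:
  Step 1: replace b->a
  Step 2: replace b->e
  Step 3: keep 'e'
  Step 4: replace c->a
  Step 5: replace a->c
  Step 6: replace e->b
Total insertions: 0

0


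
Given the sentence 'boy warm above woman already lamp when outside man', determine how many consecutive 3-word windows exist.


Word trigrams from [9] words:
  Trigram 1: (boy warm above)
  Trigram 2: (warm above woman)
  Trigram 3: (above woman already)
  Trigram 4: (woman already lamp)
  Trigram 5: (already lamp when)
  Trigram 6: (lamp when outside)
  Trigram 7: (when outside man)
Total word trigrams: 9 - 2 = 7

7


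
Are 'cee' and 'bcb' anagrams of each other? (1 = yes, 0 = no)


Sort characters of 'cee': 'cee'
Sort characters of 'bcb': 'bbc'
Sorted forms differ -> they are NOT anagrams
Result: 0

0


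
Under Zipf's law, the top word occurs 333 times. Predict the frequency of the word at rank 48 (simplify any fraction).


Zipf's law: freq(rank) = f1 / rank
f1 = 333, rank = 48
freq = 333 / 48
GCD(333, 48) = 3
Simplified: 111/16

111/16


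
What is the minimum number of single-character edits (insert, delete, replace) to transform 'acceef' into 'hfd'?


Building DP table for s1='acceef' (len 6) and s2='hfd' (len 3):
       h  f  d
    0  1  2  3
  a 1  1  2  3
  c 2  2  2  3
  c 3  3  3  3
  e 4  4  4  4
  e 5  5  5  5
  f 6  6  5  6
Edit distance = dp[6][3] = 6

6


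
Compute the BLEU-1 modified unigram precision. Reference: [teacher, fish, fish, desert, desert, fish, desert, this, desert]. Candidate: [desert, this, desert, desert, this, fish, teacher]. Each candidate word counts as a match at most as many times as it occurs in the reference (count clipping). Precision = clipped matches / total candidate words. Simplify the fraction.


Reference word counts: {'desert': 4, 'fish': 3, 'teacher': 1, 'this': 1}
Checking each candidate word (with clipping):
  'desert' -> in reference (ref count 4, used 1/4) -> match (matches: 1)
  'this' -> in reference (ref count 1, used 1/1) -> match (matches: 2)
  'desert' -> in reference (ref count 4, used 2/4) -> match (matches: 3)
  'desert' -> in reference (ref count 4, used 3/4) -> match (matches: 4)
  'this' -> ref count 1 already used up (1/1) -> clipped, no match (matches: 4)
  'fish' -> in reference (ref count 3, used 1/3) -> match (matches: 5)
  'teacher' -> in reference (ref count 1, used 1/1) -> match (matches: 6)
Clipped matches: 6, Candidate length: 7
Precision = 6/7

6/7


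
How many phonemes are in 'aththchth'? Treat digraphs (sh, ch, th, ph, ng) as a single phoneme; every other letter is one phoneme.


Parsing 'aththchth' greedily, digraphs first:
  'a' -> vowel phoneme (phonemes so far: 1)
  'th' -> digraph (1 consonant phoneme) (phonemes so far: 2)
  'th' -> digraph (1 consonant phoneme) (phonemes so far: 3)
  'ch' -> digraph (1 consonant phoneme) (phonemes so far: 4)
  'th' -> digraph (1 consonant phoneme) (phonemes so far: 5)
Total phonemes: 5

5


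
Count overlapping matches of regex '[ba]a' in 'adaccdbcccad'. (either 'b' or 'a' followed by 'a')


Pattern: [ba]a means either 'b' or 'a' followed by 'a'.
Scanning 'adaccdbcccad' position-by-position:
  Pos 0: window 'ad' -> no
  Pos 1: window 'da' -> no
  Pos 2: window 'ac' -> no
  Pos 3: window 'cc' -> no
  Pos 4: window 'cd' -> no
  Pos 5: window 'db' -> no
  Pos 6: window 'bc' -> no
  Pos 7: window 'cc' -> no
  Pos 8: window 'cc' -> no
  Pos 9: window 'ca' -> no
  Pos 10: window 'ad' -> no
  Pos 11: window 'd' -> no
Total matches: 0

0


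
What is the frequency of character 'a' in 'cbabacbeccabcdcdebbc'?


Scanning 'cbabacbeccabcdcdebbc' for 'a':
  Position 2: 'a' -> MATCH (count: 1)
  Position 4: 'a' -> MATCH (count: 2)
  Position 10: 'a' -> MATCH (count: 3)
Total occurrences of 'a': 3

3


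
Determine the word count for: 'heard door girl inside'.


Counting words by splitting on spaces:
  Word 1: 'heard'
  Word 2: 'door'
  Word 3: 'girl'
  Word 4: 'inside'
Total words: 4

4


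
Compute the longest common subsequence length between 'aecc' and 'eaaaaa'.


DP table for LCS of 'aecc' and 'eaaaaa':
       e  a  a  a  a  a
    0  0  0  0  0  0  0
  a 0  0  1  1  1  1  1
  e 0  1  1  1  1  1  1
  c 0  1  1  1  1  1  1
  c 0  1  1  1  1  1  1
LCS: 'a'
LCS length = 1

1


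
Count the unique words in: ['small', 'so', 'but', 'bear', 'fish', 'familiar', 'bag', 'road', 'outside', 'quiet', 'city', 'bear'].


Listing all tokens and tracking unique types:
  Token 1: 'small' -> NEW (unique so far: 1)
  Token 2: 'so' -> NEW (unique so far: 2)
  Token 3: 'but' -> NEW (unique so far: 3)
  Token 4: 'bear' -> NEW (unique so far: 4)
  Token 5: 'fish' -> NEW (unique so far: 5)
  Token 6: 'familiar' -> NEW (unique so far: 6)
  Token 7: 'bag' -> NEW (unique so far: 7)
  Token 8: 'road' -> NEW (unique so far: 8)
  Token 9: 'outside' -> NEW (unique so far: 9)
  Token 10: 'quiet' -> NEW (unique so far: 10)
  Token 11: 'city' -> NEW (unique so far: 11)
  Token 12: 'bear' -> duplicate (unique so far: 11)
Unique types: ('bag', 'bear', 'but', 'city', 'familiar', 'fish', 'outside', 'quiet', 'road', 'small', 'so')
Vocabulary size: 11

11


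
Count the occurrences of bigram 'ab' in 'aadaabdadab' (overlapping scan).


Scanning 'aadaabdadab' for bigram 'ab':
  Position 0: 'aa' -> no
  Position 1: 'ad' -> no
  Position 2: 'da' -> no
  Position 3: 'aa' -> no
  Position 4: 'ab' -> MATCH
  Position 5: 'bd' -> no
  Position 6: 'da' -> no
  Position 7: 'ad' -> no
  Position 8: 'da' -> no
  Position 9: 'ab' -> MATCH
Total matches: 2

2


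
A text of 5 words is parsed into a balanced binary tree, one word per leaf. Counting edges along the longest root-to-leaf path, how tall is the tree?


In a balanced binary tree with n leaves the deepest leaf is ceil(log2(n)) edges below the root.
log2(5) = 2.3219
ceil(2.3219) = 3
height (edges) = 3

3


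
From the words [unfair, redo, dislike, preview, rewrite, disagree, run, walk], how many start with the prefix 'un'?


Checking each word for prefix 'un':
  'unfair' -> YES, starts with 'un' (count: 1)
  'redo' -> no (count: 1)
  'dislike' -> no (count: 1)
  'preview' -> no (count: 1)
  'rewrite' -> no (count: 1)
  'disagree' -> no (count: 1)
  'run' -> no (count: 1)
  'walk' -> no (count: 1)
Total with prefix 'un': 1

1


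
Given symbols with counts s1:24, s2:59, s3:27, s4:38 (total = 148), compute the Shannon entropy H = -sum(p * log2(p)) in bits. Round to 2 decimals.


Computing entropy H = -sum(p_i * log2(p_i)):
  s1: p = 24/148 = 0.1622, -p*log2(p) = 0.4256
  s2: p = 59/148 = 0.3986, -p*log2(p) = 0.5289
  s3: p = 27/148 = 0.1824, -p*log2(p) = 0.4478
  s4: p = 38/148 = 0.2568, -p*log2(p) = 0.5036
H = sum of terms = 1.9059
Rounded to 2 decimals: 1.91

1.91


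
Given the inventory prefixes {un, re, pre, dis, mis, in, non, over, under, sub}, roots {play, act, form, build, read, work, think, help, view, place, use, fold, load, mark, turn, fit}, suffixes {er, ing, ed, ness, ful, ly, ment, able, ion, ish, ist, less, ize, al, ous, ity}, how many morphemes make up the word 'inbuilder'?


Segmenting 'inbuilder' against the inventory:
  'in' -> prefix (morpheme 1)
  'build' -> root (morpheme 2)
  'er' -> suffix (morpheme 3)
Total morphemes: 3

3


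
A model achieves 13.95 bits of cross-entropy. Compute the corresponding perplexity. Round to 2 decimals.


Perplexity formula: PP = 2^H
H = 13.95
PP = 2^13.95
Decompose: 2^13.95 = 2^13 * 2^0.95
2^13 = 8192, 2^0.95 ~ 1.9318727
PP ~ 8192 * 1.9318727 = 15825.9011584
Rounded to 2 decimals: 15825.90

15825.90


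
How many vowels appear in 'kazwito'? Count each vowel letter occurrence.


Scanning each character of 'kazwito':
  Position 1: 'k' -> consonant (running count: 0)
  Position 2: 'a' -> vowel (running count: 1)
  Position 3: 'z' -> consonant (running count: 1)
  Position 4: 'w' -> consonant (running count: 1)
  Position 5: 'i' -> vowel (running count: 2)
  Position 6: 't' -> consonant (running count: 2)
  Position 7: 'o' -> vowel (running count: 3)
Total vowels: 3

3


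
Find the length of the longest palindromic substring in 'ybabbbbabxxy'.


Scanning 'ybabbbbabxxy' for palindromic substrings.
Substring at positions 1-8: 'babbbbab'.
Check: reverse('babbbbab') = 'babbbbab' -> palindrome confirmed.
Neighbouring characters ('y' / 'x') break symmetry, so it cannot extend further.
No longer palindromic substring exists; longest length = 8

8


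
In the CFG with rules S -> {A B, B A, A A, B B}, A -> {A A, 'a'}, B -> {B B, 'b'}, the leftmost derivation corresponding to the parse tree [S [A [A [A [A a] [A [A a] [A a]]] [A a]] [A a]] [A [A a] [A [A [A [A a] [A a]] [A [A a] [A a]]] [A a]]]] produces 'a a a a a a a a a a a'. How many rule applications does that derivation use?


Every bracketed nonterminal node [X ...] in the tree is produced by exactly one rule application.
Reading the tree off as a leftmost derivation:
  Step 1: S  =>  A A   (applied S -> A A)
  Step 2: A A  =>  A A A   (applied A -> A A)
  Step 3: A A A  =>  A A A A   (applied A -> A A)
  Step 4: A A A A  =>  A A A A A   (applied A -> A A)
  Step 5: A A A A A  =>  a A A A A   (applied A -> a)
  Step 6: a A A A A  =>  a A A A A A   (applied A -> A A)
  Step 7: a A A A A A  =>  a a A A A A   (applied A -> a)
  Step 8: a a A A A A  =>  a a a A A A   (applied A -> a)
  Step 9: a a a A A A  =>  a a a a A A   (applied A -> a)
  Step 10: a a a a A A  =>  a a a a a A   (applied A -> a)
  Step 11: a a a a a A  =>  a a a a a A A   (applied A -> A A)
  Step 12: a a a a a A A  =>  a a a a a a A   (applied A -> a)
  Step 13: a a a a a a A  =>  a a a a a a A A   (applied A -> A A)
  Step 14: a a a a a a A A  =>  a a a a a a A A A   (applied A -> A A)
  Step 15: a a a a a a A A A  =>  a a a a a a A A A A   (applied A -> A A)
  Step 16: a a a a a a A A A A  =>  a a a a a a a A A A   (applied A -> a)
  Step 17: a a a a a a a A A A  =>  a a a a a a a a A A   (applied A -> a)
  Step 18: a a a a a a a a A A  =>  a a a a a a a a A A A   (applied A -> A A)
  Step 19: a a a a a a a a A A A  =>  a a a a a a a a a A A   (applied A -> a)
  Step 20: a a a a a a a a a A A  =>  a a a a a a a a a a A   (applied A -> a)
  Step 21: a a a a a a a a a a A  =>  a a a a a a a a a a a   (applied A -> a)
Final yield: a a a a a a a a a a a
Total rewrite steps: 21

21


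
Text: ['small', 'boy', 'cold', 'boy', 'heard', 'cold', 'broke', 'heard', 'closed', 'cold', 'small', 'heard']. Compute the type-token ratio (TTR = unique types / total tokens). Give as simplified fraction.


Tokens: 12
Unique types: ('boy', 'broke', 'closed', 'cold', 'heard', 'small') = 6
TTR = 6/12
Simplify: divide both by 6 -> 1/2
TTR = 1/2

1/2


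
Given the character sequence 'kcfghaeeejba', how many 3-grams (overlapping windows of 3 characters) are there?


String 'kcfghaeeejba' has length L = 12.
Number of overlapping n-grams = L - n + 1
Substituting: 12 - 3 + 1 = 10

10


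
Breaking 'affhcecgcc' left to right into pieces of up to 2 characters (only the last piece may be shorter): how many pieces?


'affhcecgcc' has 10 characters.
Chunking with max size 2:
  Chunk 1: 'af' (positions 0-1)
  Chunk 2: 'fh' (positions 2-3)
  Chunk 3: 'ce' (positions 4-5)
  Chunk 4: 'cg' (positions 6-7)
  Chunk 5: 'cc' (positions 8-9)
Total chunks: ceil(10 / 2) = 5

5


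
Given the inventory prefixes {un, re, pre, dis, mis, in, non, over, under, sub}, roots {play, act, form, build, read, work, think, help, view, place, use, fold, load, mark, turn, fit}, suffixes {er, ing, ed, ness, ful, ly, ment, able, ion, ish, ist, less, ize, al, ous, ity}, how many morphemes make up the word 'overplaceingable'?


Segmenting 'overplaceingable' against the inventory:
  'over' -> prefix (morpheme 1)
  'place' -> root (morpheme 2)
  'ing' -> suffix (morpheme 3)
  'able' -> suffix (morpheme 4)
Total morphemes: 4

4


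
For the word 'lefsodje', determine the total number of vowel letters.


Scanning each character of 'lefsodje':
  Position 1: 'l' -> consonant (running count: 0)
  Position 2: 'e' -> vowel (running count: 1)
  Position 3: 'f' -> consonant (running count: 1)
  Position 4: 's' -> consonant (running count: 1)
  Position 5: 'o' -> vowel (running count: 2)
  Position 6: 'd' -> consonant (running count: 2)
  Position 7: 'j' -> consonant (running count: 2)
  Position 8: 'e' -> vowel (running count: 3)
Total vowels: 3

3


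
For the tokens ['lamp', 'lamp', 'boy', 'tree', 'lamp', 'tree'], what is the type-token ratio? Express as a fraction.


Tokens: 6
Unique types: ('boy', 'lamp', 'tree') = 3
TTR = 3/6
Simplify: divide both by 3 -> 1/2
TTR = 1/2

1/2


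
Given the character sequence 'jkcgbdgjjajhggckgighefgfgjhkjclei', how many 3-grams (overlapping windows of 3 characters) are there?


String 'jkcgbdgjjajhggckgighefgfgjhkjclei' has length L = 33.
Number of overlapping n-grams = L - n + 1
Substituting: 33 - 3 + 1 = 31

31


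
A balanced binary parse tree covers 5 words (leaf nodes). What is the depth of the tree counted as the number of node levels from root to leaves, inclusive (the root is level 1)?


In a balanced binary tree with n leaves the deepest leaf is ceil(log2(n)) edges below the root,
so counting node levels inclusive of root and leaves gives ceil(log2(n)) + 1 levels.
log2(5) = 2.3219
ceil(2.3219) = 3
levels = 3 + 1 = 4

4


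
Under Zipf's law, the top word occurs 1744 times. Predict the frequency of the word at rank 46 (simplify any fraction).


Zipf's law: freq(rank) = f1 / rank
f1 = 1744, rank = 46
freq = 1744 / 46
GCD(1744, 46) = 2
Simplified: 872/23

872/23


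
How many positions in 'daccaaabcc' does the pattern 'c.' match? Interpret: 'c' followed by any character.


Pattern: c. means 'c' followed by any character.
Scanning 'daccaaabcc' position-by-position:
  Pos 0: window 'da' -> no
  Pos 1: window 'ac' -> no
  Pos 2: window 'cc' -> MATCH
  Pos 3: window 'ca' -> MATCH
  Pos 4: window 'aa' -> no
  Pos 5: window 'aa' -> no
  Pos 6: window 'ab' -> no
  Pos 7: window 'bc' -> no
  Pos 8: window 'cc' -> MATCH
  Pos 9: window 'c' -> no
Total matches: 3

3


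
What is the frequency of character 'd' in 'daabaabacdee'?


Scanning 'daabaabacdee' for 'd':
  Position 0: 'd' -> MATCH (count: 1)
  Position 9: 'd' -> MATCH (count: 2)
Total occurrences of 'd': 2

2


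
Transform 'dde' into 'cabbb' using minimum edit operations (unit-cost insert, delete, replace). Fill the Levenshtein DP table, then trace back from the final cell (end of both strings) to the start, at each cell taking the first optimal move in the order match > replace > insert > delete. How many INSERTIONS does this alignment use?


Edit distance = 5. Backtracking from cell (3, 5) with preference match > replace > insert > delete,
then listing the resulting alignment 'dde' -> 'cabbb' left to right:
  Step 1: insert 'c' [insertion #1]
  Step 2: insert 'a' [insertion #2]
  Step 3: replace d->b
  Step 4: replace d->b
  Step 5: replace e->b
Total insertions: 2

2


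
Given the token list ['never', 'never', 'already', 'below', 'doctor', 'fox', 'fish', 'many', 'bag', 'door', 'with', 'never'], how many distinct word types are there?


Listing all tokens and tracking unique types:
  Token 1: 'never' -> NEW (unique so far: 1)
  Token 2: 'never' -> duplicate (unique so far: 1)
  Token 3: 'already' -> NEW (unique so far: 2)
  Token 4: 'below' -> NEW (unique so far: 3)
  Token 5: 'doctor' -> NEW (unique so far: 4)
  Token 6: 'fox' -> NEW (unique so far: 5)
  Token 7: 'fish' -> NEW (unique so far: 6)
  Token 8: 'many' -> NEW (unique so far: 7)
  Token 9: 'bag' -> NEW (unique so far: 8)
  Token 10: 'door' -> NEW (unique so far: 9)
  Token 11: 'with' -> NEW (unique so far: 10)
  Token 12: 'never' -> duplicate (unique so far: 10)
Unique types: ('already', 'bag', 'below', 'doctor', 'door', 'fish', 'fox', 'many', 'never', 'with')
Vocabulary size: 10

10


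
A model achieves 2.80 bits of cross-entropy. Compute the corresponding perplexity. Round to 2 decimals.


Perplexity formula: PP = 2^H
H = 2.80
PP = 2^2.80
Decompose: 2^2.80 = 2^2 * 2^0.80
2^2 = 4, 2^0.80 ~ 1.7411011
PP ~ 4 * 1.7411011 = 6.9644044
Rounded to 2 decimals: 6.96

6.96


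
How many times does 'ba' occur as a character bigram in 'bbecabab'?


Scanning 'bbecabab' for bigram 'ba':
  Position 0: 'bb' -> no
  Position 1: 'be' -> no
  Position 2: 'ec' -> no
  Position 3: 'ca' -> no
  Position 4: 'ab' -> no
  Position 5: 'ba' -> MATCH
  Position 6: 'ab' -> no
Total matches: 1

1


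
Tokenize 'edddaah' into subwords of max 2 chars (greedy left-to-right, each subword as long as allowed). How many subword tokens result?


'edddaah' has 7 characters.
Chunking with max size 2:
  Chunk 1: 'ed' (positions 0-1)
  Chunk 2: 'dd' (positions 2-3)
  Chunk 3: 'aa' (positions 4-5)
  Chunk 4: 'h' (positions 6-6)
Total chunks: ceil(7 / 2) = 4

4


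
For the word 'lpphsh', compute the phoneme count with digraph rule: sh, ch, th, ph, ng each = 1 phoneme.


Parsing 'lpphsh' greedily, digraphs first:
  'l' -> consonant phoneme (phonemes so far: 1)
  'p' -> consonant phoneme (phonemes so far: 2)
  'ph' -> digraph (1 consonant phoneme) (phonemes so far: 3)
  'sh' -> digraph (1 consonant phoneme) (phonemes so far: 4)
Total phonemes: 4

4


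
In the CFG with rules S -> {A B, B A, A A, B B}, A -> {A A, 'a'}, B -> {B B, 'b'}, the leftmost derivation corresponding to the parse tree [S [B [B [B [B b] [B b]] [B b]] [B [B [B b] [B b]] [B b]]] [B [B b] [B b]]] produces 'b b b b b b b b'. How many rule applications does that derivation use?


Every bracketed nonterminal node [X ...] in the tree is produced by exactly one rule application.
Reading the tree off as a leftmost derivation:
  Step 1: S  =>  B B   (applied S -> B B)
  Step 2: B B  =>  B B B   (applied B -> B B)
  Step 3: B B B  =>  B B B B   (applied B -> B B)
  Step 4: B B B B  =>  B B B B B   (applied B -> B B)
  Step 5: B B B B B  =>  b B B B B   (applied B -> b)
  Step 6: b B B B B  =>  b b B B B   (applied B -> b)
  Step 7: b b B B B  =>  b b b B B   (applied B -> b)
  Step 8: b b b B B  =>  b b b B B B   (applied B -> B B)
  Step 9: b b b B B B  =>  b b b B B B B   (applied B -> B B)
  Step 10: b b b B B B B  =>  b b b b B B B   (applied B -> b)
  Step 11: b b b b B B B  =>  b b b b b B B   (applied B -> b)
  Step 12: b b b b b B B  =>  b b b b b b B   (applied B -> b)
  Step 13: b b b b b b B  =>  b b b b b b B B   (applied B -> B B)
  Step 14: b b b b b b B B  =>  b b b b b b b B   (applied B -> b)
  Step 15: b b b b b b b B  =>  b b b b b b b b   (applied B -> b)
Final yield: b b b b b b b b
Total rewrite steps: 15

15


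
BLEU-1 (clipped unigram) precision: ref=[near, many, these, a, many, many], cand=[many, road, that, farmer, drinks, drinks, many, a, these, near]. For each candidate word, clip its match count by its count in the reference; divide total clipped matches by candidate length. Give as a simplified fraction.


Reference word counts: {'a': 1, 'many': 3, 'near': 1, 'these': 1}
Checking each candidate word (with clipping):
  'many' -> in reference (ref count 3, used 1/3) -> match (matches: 1)
  'road' -> not in reference -> no match (matches: 1)
  'that' -> not in reference -> no match (matches: 1)
  'farmer' -> not in reference -> no match (matches: 1)
  'drinks' -> not in reference -> no match (matches: 1)
  'drinks' -> not in reference -> no match (matches: 1)
  'many' -> in reference (ref count 3, used 2/3) -> match (matches: 2)
  'a' -> in reference (ref count 1, used 1/1) -> match (matches: 3)
  'these' -> in reference (ref count 1, used 1/1) -> match (matches: 4)
  'near' -> in reference (ref count 1, used 1/1) -> match (matches: 5)
Clipped matches: 5, Candidate length: 10
Precision = 5/10 = 1/2

1/2


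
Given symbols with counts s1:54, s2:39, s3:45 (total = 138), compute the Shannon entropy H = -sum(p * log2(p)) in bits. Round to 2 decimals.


Computing entropy H = -sum(p_i * log2(p_i)):
  s1: p = 54/138 = 0.3913, -p*log2(p) = 0.5297
  s2: p = 39/138 = 0.2826, -p*log2(p) = 0.5152
  s3: p = 45/138 = 0.3261, -p*log2(p) = 0.5272
H = sum of terms = 1.5721
Rounded to 2 decimals: 1.57

1.57


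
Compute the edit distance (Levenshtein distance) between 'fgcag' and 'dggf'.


Building DP table for s1='fgcag' (len 5) and s2='dggf' (len 4):
       d  g  g  f
    0  1  2  3  4
  f 1  1  2  3  3
  g 2  2  1  2  3
  c 3  3  2  2  3
  a 4  4  3  3  3
  g 5  5  4  3  4
Edit distance = dp[5][4] = 4

4


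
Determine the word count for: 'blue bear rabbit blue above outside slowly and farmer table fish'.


Counting words by splitting on spaces:
  Word 1: 'blue'
  Word 2: 'bear'
  Word 3: 'rabbit'
  Word 4: 'blue'
  Word 5: 'above'
  Word 6: 'outside'
  Word 7: 'slowly'
  Word 8: 'and'
  Word 9: 'farmer'
  Word 10: 'table'
  Word 11: 'fish'
Total words: 11

11


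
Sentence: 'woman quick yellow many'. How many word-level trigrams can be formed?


Word trigrams from [4] words:
  Trigram 1: (woman quick yellow)
  Trigram 2: (quick yellow many)
Total word trigrams: 4 - 2 = 2

2


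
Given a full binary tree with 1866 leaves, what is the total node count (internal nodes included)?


Leaf nodes (terminals): 1866
Internal nodes = n - 1 = 1866 - 1 = 1865
Total = leaves + internal = 1866 + 1865 = 3731

3731


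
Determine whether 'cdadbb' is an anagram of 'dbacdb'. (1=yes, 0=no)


Sort characters of 'cdadbb': 'abbcdd'
Sort characters of 'dbacdb': 'abbcdd'
Sorted forms match -> they ARE anagrams
Result: 1

1


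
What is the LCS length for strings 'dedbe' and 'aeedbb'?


DP table for LCS of 'dedbe' and 'aeedbb':
       a  e  e  d  b  b
    0  0  0  0  0  0  0
  d 0  0  0  0  1  1  1
  e 0  0  1  1  1  1  1
  d 0  0  1  1  2  2  2
  b 0  0  1  1  2  3  3
  e 0  0  1  2  2  3  3
LCS: 'edb'
LCS length = 3

3


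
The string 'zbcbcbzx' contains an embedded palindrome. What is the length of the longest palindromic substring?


Scanning 'zbcbcbzx' for palindromic substrings.
Substring at positions 0-6: 'zbcbcbz'.
Check: reverse('zbcbcbz') = 'zbcbcbz' -> palindrome confirmed.
Neighbouring characters ('-' / 'x') break symmetry, so it cannot extend further.
No longer palindromic substring exists; longest length = 7

7
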